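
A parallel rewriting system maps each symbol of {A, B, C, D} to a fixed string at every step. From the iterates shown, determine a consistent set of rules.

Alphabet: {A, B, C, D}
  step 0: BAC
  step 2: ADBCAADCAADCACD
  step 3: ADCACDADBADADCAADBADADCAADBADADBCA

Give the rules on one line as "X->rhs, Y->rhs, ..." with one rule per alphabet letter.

A->AD, B->CD, C->ADB, D->CA

  step 2 ⇒ step 3: ADBCAADCAADCACD ⇒ AD·CA·CD·ADB·AD·AD·CA·ADB·AD·AD·CA·ADB·AD·ADB·CA
    A ↦ AD
    B ↦ CD
    C ↦ ADB
    D ↦ CA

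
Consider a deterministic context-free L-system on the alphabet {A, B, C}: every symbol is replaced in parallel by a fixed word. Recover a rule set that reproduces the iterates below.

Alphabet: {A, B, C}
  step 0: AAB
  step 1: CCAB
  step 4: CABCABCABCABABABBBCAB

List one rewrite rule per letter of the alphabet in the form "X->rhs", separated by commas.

A->C, B->AB, C->BB

  step 0 ⇒ step 1: AAB ⇒ C·C·AB
    A ↦ C
    B ↦ AB
    C ↦ BB  (constrained at step 1)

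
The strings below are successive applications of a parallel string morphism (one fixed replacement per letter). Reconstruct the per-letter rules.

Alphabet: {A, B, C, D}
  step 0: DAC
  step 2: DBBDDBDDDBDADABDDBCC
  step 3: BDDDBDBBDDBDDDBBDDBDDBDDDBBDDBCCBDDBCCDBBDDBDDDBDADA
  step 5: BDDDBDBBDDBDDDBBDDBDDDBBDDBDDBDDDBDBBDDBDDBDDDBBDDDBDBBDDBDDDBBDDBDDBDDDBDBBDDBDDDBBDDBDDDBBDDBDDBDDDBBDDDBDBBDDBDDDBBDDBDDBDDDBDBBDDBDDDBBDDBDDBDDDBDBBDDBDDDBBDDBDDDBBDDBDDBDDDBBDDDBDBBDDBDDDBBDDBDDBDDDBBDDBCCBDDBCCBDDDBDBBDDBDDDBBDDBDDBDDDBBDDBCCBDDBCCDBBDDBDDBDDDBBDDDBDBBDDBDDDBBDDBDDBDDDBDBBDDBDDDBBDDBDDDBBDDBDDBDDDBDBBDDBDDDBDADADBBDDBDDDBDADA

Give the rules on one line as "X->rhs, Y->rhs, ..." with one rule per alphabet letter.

A->BCC, B->DB, C->DA, D->BDD

  step 2 ⇒ step 3: DBBDDBDDDBDADABDDBCC ⇒ BDD·DB·DB·BDD·BDD·DB·BDD·BDD·BDD·DB·BDD·BCC·BDD·BCC·DB·BDD·BDD·DB·DA·DA
    A ↦ BCC
    B ↦ DB
    C ↦ DA
    D ↦ BDD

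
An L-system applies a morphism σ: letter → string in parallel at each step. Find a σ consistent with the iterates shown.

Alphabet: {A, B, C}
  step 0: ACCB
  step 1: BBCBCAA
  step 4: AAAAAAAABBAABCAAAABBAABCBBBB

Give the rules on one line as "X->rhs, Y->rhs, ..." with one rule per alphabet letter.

A->B, B->AA, C->BC

  step 0 ⇒ step 1: ACCB ⇒ B·BC·BC·AA
    A ↦ B
    B ↦ AA
    C ↦ BC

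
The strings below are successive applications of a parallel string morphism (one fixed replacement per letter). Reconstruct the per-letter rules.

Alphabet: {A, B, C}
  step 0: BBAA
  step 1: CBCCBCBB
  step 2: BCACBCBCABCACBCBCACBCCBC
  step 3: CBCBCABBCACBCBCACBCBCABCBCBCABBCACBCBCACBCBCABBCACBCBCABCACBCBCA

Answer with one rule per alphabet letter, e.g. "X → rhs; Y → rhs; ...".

A->B, B->CBC, C->BCA

  step 2 ⇒ step 3: BCACBCBCABCACBCBCACBCCBC ⇒ CBC·BCA·B·BCA·CBC·BCA·CBC·BCA·B·CBC·BCA·B·BCA·CBC·BCA·CBC·BCA·B·BCA·CBC·BCA·BCA·CBC·BCA
    A ↦ B
    B ↦ CBC
    C ↦ BCA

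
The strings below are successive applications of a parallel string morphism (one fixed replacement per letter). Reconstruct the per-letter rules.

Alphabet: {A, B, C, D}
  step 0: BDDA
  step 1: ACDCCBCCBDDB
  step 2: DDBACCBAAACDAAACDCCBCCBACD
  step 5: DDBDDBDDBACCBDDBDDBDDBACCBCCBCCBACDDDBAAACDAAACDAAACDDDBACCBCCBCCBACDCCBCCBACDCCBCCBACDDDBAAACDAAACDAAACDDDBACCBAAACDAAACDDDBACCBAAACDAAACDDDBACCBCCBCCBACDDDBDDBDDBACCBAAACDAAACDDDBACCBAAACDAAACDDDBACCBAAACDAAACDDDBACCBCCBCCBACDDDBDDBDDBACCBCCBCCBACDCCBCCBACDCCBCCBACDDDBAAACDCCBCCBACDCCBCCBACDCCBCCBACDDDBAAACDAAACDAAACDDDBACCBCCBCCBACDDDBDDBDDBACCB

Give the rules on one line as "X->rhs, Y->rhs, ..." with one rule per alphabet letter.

  step 1 ⇒ step 2: ACDCCBCCBDDB ⇒ DDB·A·CCB·A·A·ACD·A·A·ACD·CCB·CCB·ACD
    A ↦ DDB
    B ↦ ACD
    C ↦ A
    D ↦ CCB

A->DDB, B->ACD, C->A, D->CCB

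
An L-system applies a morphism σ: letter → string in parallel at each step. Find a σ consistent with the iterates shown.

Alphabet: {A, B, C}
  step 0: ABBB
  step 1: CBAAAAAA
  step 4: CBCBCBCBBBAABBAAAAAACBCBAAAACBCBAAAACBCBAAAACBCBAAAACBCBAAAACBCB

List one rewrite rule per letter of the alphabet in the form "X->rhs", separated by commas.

  step 0 ⇒ step 1: ABBB ⇒ CB·AA·AA·AA
    A ↦ CB
    B ↦ AA
    C ↦ BB  (constrained at step 1)

A->CB, B->AA, C->BB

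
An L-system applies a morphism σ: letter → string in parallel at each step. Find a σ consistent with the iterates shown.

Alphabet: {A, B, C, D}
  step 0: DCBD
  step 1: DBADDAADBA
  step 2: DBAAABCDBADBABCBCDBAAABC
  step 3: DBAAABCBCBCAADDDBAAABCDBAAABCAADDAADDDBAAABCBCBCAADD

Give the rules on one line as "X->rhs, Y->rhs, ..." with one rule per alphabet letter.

A->BC, B->AA, C->DD, D->DBA

  step 2 ⇒ step 3: DBAAABCDBADBABCBCDBAAABC ⇒ DBA·AA·BC·BC·BC·AA·DD·DBA·AA·BC·DBA·AA·BC·AA·DD·AA·DD·DBA·AA·BC·BC·BC·AA·DD
    A ↦ BC
    B ↦ AA
    C ↦ DD
    D ↦ DBA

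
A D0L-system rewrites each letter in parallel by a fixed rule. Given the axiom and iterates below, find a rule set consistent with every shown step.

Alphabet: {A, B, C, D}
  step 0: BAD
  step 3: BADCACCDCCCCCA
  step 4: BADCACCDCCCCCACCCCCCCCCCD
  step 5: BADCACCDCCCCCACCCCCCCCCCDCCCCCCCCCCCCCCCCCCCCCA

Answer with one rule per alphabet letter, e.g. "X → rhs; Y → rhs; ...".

A->D, B->BA, C->CC, D->CA

  step 4 ⇒ step 5: BADCACCDCCCCCACCCCCCCCCCD ⇒ BA·D·CA·CC·D·CC·CC·CA·CC·CC·CC·CC·CC·D·CC·CC·CC·CC·CC·CC·CC·CC·CC·CC·CA
    A ↦ D
    B ↦ BA
    C ↦ CC
    D ↦ CA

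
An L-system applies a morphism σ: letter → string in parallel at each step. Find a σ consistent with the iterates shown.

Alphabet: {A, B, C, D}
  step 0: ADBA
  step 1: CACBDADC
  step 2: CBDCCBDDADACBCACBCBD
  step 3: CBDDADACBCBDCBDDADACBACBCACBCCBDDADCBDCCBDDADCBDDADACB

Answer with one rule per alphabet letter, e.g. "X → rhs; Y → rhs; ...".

  step 2 ⇒ step 3: CBDCCBDDADACBCACBCBD ⇒ CBD·DAD·ACB·CBD·CBD·DAD·ACB·ACB·C·ACB·C·CBD·DAD·CBD·C·CBD·DAD·CBD·DAD·ACB
    A ↦ C
    B ↦ DAD
    C ↦ CBD
    D ↦ ACB

A->C, B->DAD, C->CBD, D->ACB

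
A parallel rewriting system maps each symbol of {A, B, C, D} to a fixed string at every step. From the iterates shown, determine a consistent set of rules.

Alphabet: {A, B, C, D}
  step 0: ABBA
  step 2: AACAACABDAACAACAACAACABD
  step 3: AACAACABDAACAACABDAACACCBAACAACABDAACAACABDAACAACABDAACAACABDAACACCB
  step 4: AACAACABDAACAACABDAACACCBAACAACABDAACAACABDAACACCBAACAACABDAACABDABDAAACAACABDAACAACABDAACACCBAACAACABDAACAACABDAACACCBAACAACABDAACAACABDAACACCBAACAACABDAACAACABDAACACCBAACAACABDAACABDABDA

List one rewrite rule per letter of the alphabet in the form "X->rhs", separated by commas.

A->AAC, B->A, C->ABD, D->CCB

  step 3 ⇒ step 4: AACAACABDAACAACABDAACACCBAACAACABDAACAACABDAACAACABDAACAACABDAACACCB ⇒ AAC·AAC·ABD·AAC·AAC·ABD·AAC·A·CCB·AAC·AAC·ABD·AAC·AAC·ABD·AAC·A·CCB·AAC·AAC·ABD·AAC·ABD·ABD·A·AAC·AAC·ABD·AAC·AAC·ABD·AAC·A·CCB·AAC·AAC·ABD·AAC·AAC·ABD·AAC·A·CCB·AAC·AAC·ABD·AAC·AAC·ABD·AAC·A·CCB·AAC·AAC·ABD·AAC·AAC·ABD·AAC·A·CCB·AAC·AAC·ABD·AAC·ABD·ABD·A
    A ↦ AAC
    B ↦ A
    C ↦ ABD
    D ↦ CCB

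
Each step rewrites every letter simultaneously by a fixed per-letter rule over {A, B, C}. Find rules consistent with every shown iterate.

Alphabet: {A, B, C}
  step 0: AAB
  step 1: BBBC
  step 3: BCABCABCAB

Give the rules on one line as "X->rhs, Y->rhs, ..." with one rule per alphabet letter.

A->B, B->BC, C->A

  step 0 ⇒ step 1: AAB ⇒ B·B·BC
    A ↦ B
    B ↦ BC
    C ↦ A  (constrained at step 1)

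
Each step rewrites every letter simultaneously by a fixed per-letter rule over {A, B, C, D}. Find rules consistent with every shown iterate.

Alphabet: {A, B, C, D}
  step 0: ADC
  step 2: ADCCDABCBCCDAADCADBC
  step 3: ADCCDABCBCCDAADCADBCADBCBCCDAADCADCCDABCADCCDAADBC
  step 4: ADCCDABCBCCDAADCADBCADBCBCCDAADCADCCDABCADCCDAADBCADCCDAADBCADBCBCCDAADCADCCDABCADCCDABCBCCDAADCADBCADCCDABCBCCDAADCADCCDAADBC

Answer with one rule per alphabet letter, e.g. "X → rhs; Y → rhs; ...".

A->ADC, B->AD, C->BC, D->CDA

  step 3 ⇒ step 4: ADCCDABCBCCDAADCADBCADBCBCCDAADCADCCDABCADCCDAADBC ⇒ ADC·CDA·BC·BC·CDA·ADC·AD·BC·AD·BC·BC·CDA·ADC·ADC·CDA·BC·ADC·CDA·AD·BC·ADC·CDA·AD·BC·AD·BC·BC·CDA·ADC·ADC·CDA·BC·ADC·CDA·BC·BC·CDA·ADC·AD·BC·ADC·CDA·BC·BC·CDA·ADC·ADC·CDA·AD·BC
    A ↦ ADC
    B ↦ AD
    C ↦ BC
    D ↦ CDA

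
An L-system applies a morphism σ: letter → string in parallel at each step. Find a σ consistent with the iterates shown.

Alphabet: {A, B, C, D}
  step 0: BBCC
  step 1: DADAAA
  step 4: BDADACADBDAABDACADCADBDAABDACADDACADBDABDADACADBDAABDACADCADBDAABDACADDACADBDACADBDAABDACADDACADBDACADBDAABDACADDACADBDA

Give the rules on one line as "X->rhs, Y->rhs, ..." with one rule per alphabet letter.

  step 0 ⇒ step 1: BBCC ⇒ DA·DA·A·A
    B ↦ DA
    C ↦ A
    A ↦ BDA  (constrained at step 1)
    D ↦ CAD  (constrained at step 1)

A->BDA, B->DA, C->A, D->CAD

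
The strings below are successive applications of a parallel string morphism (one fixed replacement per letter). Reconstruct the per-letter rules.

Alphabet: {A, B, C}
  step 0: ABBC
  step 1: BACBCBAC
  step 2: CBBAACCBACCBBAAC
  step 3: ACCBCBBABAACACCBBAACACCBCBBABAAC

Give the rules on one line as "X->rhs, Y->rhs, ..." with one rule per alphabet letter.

  step 2 ⇒ step 3: CBBAACCBACCBBAAC ⇒ AC·CB·CB·BA·BA·AC·AC·CB·BA·AC·AC·CB·CB·BA·BA·AC
    A ↦ BA
    B ↦ CB
    C ↦ AC

A->BA, B->CB, C->AC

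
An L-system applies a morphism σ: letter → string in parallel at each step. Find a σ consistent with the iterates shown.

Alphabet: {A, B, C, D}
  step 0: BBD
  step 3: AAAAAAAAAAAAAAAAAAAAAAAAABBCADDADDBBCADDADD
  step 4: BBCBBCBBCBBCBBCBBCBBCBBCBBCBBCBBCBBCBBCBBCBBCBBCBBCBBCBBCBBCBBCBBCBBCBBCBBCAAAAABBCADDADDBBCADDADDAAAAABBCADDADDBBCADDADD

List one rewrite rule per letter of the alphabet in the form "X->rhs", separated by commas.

A->BBC, B->AA, C->A, D->ADD

  step 3 ⇒ step 4: AAAAAAAAAAAAAAAAAAAAAAAAABBCADDADDBBCADDADD ⇒ BBC·BBC·BBC·BBC·BBC·BBC·BBC·BBC·BBC·BBC·BBC·BBC·BBC·BBC·BBC·BBC·BBC·BBC·BBC·BBC·BBC·BBC·BBC·BBC·BBC·AA·AA·A·BBC·ADD·ADD·BBC·ADD·ADD·AA·AA·A·BBC·ADD·ADD·BBC·ADD·ADD
    A ↦ BBC
    B ↦ AA
    C ↦ A
    D ↦ ADD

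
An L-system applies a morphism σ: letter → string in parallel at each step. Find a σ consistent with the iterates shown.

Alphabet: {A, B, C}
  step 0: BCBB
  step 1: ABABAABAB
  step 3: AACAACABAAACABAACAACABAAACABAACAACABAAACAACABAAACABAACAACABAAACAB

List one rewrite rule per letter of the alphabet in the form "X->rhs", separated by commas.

  step 0 ⇒ step 1: BCBB ⇒ AB·ABA·AB·AB
    B ↦ AB
    C ↦ ABA
    A ↦ AAC  (constrained at step 1)

A->AAC, B->AB, C->ABA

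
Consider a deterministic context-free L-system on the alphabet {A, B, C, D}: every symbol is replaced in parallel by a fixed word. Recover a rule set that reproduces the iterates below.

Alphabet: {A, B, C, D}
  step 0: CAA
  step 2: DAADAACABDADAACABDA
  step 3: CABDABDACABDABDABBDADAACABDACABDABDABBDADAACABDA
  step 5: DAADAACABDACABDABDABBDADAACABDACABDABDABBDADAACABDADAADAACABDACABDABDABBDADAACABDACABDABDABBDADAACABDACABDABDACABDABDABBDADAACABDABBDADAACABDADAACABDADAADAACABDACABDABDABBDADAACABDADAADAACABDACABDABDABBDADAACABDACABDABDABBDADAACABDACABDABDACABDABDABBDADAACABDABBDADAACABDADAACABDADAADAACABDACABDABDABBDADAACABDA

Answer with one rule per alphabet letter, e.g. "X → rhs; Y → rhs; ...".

A->BDA, B->DAA, C->B, D->CA

  step 2 ⇒ step 3: DAADAACABDADAACABDA ⇒ CA·BDA·BDA·CA·BDA·BDA·B·BDA·DAA·CA·BDA·CA·BDA·BDA·B·BDA·DAA·CA·BDA
    A ↦ BDA
    B ↦ DAA
    C ↦ B
    D ↦ CA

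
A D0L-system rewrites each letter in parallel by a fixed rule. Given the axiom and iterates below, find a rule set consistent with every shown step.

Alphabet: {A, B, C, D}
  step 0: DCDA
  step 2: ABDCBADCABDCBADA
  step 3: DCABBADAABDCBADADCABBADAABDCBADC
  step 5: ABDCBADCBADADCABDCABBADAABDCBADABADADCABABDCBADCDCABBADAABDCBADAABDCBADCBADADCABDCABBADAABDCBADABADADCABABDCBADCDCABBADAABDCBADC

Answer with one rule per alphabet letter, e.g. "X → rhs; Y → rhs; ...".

  step 2 ⇒ step 3: ABDCBADCABDCBADA ⇒ DC·AB·BA·DA·AB·DC·BA·DA·DC·AB·BA·DA·AB·DC·BA·DC
    A ↦ DC
    B ↦ AB
    C ↦ DA
    D ↦ BA

A->DC, B->AB, C->DA, D->BA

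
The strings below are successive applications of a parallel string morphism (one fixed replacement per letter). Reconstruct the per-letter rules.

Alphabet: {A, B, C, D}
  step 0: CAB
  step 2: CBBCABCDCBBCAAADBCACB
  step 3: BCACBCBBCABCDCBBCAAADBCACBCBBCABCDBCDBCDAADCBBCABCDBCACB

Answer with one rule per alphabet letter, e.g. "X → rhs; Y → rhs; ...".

A->BCD, B->CB, C->BCA, D->AAD

  step 2 ⇒ step 3: CBBCABCDCBBCAAADBCACB ⇒ BCA·CB·CB·BCA·BCD·CB·BCA·AAD·BCA·CB·CB·BCA·BCD·BCD·BCD·AAD·CB·BCA·BCD·BCA·CB
    A ↦ BCD
    B ↦ CB
    C ↦ BCA
    D ↦ AAD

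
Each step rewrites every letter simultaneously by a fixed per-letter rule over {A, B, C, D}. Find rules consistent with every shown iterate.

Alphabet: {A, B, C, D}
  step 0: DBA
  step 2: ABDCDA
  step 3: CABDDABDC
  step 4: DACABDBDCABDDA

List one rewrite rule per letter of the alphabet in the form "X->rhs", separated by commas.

A->C, B->A, C->DA, D->BD

  step 3 ⇒ step 4: CABDDABDC ⇒ DA·C·A·BD·BD·C·A·BD·DA
    A ↦ C
    B ↦ A
    C ↦ DA
    D ↦ BD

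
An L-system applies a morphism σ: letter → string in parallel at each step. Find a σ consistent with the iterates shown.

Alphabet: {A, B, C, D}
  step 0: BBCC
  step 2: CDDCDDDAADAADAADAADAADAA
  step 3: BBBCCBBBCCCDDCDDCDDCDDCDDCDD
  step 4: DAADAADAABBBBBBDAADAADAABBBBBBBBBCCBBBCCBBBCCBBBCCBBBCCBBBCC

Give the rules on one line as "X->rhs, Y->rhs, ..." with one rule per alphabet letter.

A->D, B->DAA, C->BBB, D->C

  step 3 ⇒ step 4: BBBCCBBBCCCDDCDDCDDCDDCDDCDD ⇒ DAA·DAA·DAA·BBB·BBB·DAA·DAA·DAA·BBB·BBB·BBB·C·C·BBB·C·C·BBB·C·C·BBB·C·C·BBB·C·C·BBB·C·C
    B ↦ DAA
    C ↦ BBB
    D ↦ C
  step 2 ⇒ step 3: CDDCDDDAADAADAADAADAADAA ⇒ BBB·C·C·BBB·C·C·C·D·D·C·D·D·C·D·D·C·D·D·C·D·D·C·D·D
    A ↦ D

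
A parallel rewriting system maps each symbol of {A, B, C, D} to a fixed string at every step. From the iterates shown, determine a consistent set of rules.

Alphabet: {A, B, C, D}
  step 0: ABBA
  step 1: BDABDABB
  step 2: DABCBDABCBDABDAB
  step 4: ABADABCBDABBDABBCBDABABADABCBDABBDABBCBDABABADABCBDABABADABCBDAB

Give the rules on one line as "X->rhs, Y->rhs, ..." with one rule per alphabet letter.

  step 1 ⇒ step 2: BDABDABB ⇒ DAB·C·B·DAB·C·B·DAB·DAB
    A ↦ B
    B ↦ DAB
    D ↦ C
    C ↦ ABA  (constrained at step 2)

A->B, B->DAB, C->ABA, D->C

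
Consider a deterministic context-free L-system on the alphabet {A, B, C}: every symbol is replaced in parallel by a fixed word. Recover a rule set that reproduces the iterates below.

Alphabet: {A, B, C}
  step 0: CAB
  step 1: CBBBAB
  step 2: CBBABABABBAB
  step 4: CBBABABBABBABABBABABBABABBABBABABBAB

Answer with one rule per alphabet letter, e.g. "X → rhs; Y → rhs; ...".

  step 1 ⇒ step 2: CBBBAB ⇒ CBB·AB·AB·AB·B·AB
    A ↦ B
    B ↦ AB
    C ↦ CBB

A->B, B->AB, C->CBB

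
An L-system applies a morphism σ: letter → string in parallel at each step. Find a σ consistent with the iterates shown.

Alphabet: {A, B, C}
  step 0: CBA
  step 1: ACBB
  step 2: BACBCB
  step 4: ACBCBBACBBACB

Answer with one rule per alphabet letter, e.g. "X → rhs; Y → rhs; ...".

  step 1 ⇒ step 2: ACBB ⇒ B·A·CB·CB
    A ↦ B
    B ↦ CB
    C ↦ A

A->B, B->CB, C->A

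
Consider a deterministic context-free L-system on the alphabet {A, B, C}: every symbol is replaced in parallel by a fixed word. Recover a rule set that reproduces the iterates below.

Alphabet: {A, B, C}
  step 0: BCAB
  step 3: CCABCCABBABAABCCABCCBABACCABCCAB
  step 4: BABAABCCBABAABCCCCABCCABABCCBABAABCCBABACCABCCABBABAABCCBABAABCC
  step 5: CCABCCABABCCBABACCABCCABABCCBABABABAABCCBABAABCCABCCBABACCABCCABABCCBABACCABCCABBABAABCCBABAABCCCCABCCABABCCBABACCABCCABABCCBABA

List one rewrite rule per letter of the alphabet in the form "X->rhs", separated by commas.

  step 4 ⇒ step 5: BABAABCCBABAABCCCCABCCABABCCBABAABCCBABACCABCCABBABAABCCBABAABCC ⇒ CC·AB·CC·AB·AB·CC·BA·BA·CC·AB·CC·AB·AB·CC·BA·BA·BA·BA·AB·CC·BA·BA·AB·CC·AB·CC·BA·BA·CC·AB·CC·AB·AB·CC·BA·BA·CC·AB·CC·AB·BA·BA·AB·CC·BA·BA·AB·CC·CC·AB·CC·AB·AB·CC·BA·BA·CC·AB·CC·AB·AB·CC·BA·BA
    A ↦ AB
    B ↦ CC
    C ↦ BA

A->AB, B->CC, C->BA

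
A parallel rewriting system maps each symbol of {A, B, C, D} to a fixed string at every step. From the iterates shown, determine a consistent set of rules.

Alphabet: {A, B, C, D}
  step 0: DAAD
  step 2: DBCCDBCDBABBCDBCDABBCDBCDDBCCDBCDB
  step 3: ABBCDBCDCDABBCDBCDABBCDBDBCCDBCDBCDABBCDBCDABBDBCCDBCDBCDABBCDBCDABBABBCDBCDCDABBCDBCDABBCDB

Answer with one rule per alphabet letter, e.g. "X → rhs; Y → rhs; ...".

A->DBC, B->CDB, C->CD, D->ABB

  step 2 ⇒ step 3: DBCCDBCDBABBCDBCDABBCDBCDDBCCDBCDB ⇒ ABB·CDB·CD·CD·ABB·CDB·CD·ABB·CDB·DBC·CDB·CDB·CD·ABB·CDB·CD·ABB·DBC·CDB·CDB·CD·ABB·CDB·CD·ABB·ABB·CDB·CD·CD·ABB·CDB·CD·ABB·CDB
    A ↦ DBC
    B ↦ CDB
    C ↦ CD
    D ↦ ABB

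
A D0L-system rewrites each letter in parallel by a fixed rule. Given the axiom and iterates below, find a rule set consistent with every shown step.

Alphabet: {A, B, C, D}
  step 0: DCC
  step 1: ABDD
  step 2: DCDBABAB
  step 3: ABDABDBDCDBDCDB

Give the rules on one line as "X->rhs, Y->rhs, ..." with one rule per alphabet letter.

A->DC, B->DB, C->D, D->AB

  step 2 ⇒ step 3: DCDBABAB ⇒ AB·D·AB·DB·DC·DB·DC·DB
    A ↦ DC
    B ↦ DB
    C ↦ D
    D ↦ AB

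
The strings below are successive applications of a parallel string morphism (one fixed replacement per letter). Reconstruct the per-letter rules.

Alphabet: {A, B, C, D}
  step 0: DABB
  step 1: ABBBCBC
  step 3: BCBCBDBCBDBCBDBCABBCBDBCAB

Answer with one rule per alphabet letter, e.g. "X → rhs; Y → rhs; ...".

  step 0 ⇒ step 1: DABB ⇒ AB·B·BC·BC
    A ↦ B
    B ↦ BC
    D ↦ AB
    C ↦ BD  (constrained at step 1)

A->B, B->BC, C->BD, D->AB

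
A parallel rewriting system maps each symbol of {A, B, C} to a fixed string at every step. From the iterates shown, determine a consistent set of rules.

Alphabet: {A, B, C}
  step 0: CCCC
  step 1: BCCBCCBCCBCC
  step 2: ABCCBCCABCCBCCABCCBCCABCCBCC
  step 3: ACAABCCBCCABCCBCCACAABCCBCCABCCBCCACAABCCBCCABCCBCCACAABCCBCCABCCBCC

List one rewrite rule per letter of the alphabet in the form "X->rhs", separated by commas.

A->ACA, B->A, C->BCC

  step 2 ⇒ step 3: ABCCBCCABCCBCCABCCBCCABCCBCC ⇒ ACA·A·BCC·BCC·A·BCC·BCC·ACA·A·BCC·BCC·A·BCC·BCC·ACA·A·BCC·BCC·A·BCC·BCC·ACA·A·BCC·BCC·A·BCC·BCC
    A ↦ ACA
    B ↦ A
    C ↦ BCC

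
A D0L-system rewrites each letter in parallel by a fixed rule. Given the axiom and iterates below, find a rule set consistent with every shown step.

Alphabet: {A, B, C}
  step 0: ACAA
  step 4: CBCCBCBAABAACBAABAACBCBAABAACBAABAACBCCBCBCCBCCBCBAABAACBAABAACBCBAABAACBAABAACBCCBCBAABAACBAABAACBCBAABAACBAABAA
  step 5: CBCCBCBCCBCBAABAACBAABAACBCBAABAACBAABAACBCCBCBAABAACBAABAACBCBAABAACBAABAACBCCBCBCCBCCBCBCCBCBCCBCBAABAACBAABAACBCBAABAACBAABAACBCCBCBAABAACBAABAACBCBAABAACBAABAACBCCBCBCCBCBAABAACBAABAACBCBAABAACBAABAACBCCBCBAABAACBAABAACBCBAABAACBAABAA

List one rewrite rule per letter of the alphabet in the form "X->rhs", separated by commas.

  step 4 ⇒ step 5: CBCCBCBAABAACBAABAACBCBAABAACBAABAACBCCBCBCCBCCBCBAABAACBAABAACBCBAABAACBAABAACBCCBCBAABAACBAABAACBCBAABAACBAABAA ⇒ CB·C·CB·CB·C·CB·C·BAA·BAA·C·BAA·BAA·CB·C·BAA·BAA·C·BAA·BAA·CB·C·CB·C·BAA·BAA·C·BAA·BAA·CB·C·BAA·BAA·C·BAA·BAA·CB·C·CB·CB·C·CB·C·CB·CB·C·CB·CB·C·CB·C·BAA·BAA·C·BAA·BAA·CB·C·BAA·BAA·C·BAA·BAA·CB·C·CB·C·BAA·BAA·C·BAA·BAA·CB·C·BAA·BAA·C·BAA·BAA·CB·C·CB·CB·C·CB·C·BAA·BAA·C·BAA·BAA·CB·C·BAA·BAA·C·BAA·BAA·CB·C·CB·C·BAA·BAA·C·BAA·BAA·CB·C·BAA·BAA·C·BAA·BAA
    A ↦ BAA
    B ↦ C
    C ↦ CB

A->BAA, B->C, C->CB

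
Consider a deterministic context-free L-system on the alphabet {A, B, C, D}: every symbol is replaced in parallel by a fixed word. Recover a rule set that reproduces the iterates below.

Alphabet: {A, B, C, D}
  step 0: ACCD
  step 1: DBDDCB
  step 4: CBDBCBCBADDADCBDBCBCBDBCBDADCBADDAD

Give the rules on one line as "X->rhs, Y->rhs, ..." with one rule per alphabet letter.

A->DB, B->AD, C->D, D->CB

  step 0 ⇒ step 1: ACCD ⇒ DB·D·D·CB
    A ↦ DB
    C ↦ D
    D ↦ CB
    B ↦ AD  (constrained at step 1)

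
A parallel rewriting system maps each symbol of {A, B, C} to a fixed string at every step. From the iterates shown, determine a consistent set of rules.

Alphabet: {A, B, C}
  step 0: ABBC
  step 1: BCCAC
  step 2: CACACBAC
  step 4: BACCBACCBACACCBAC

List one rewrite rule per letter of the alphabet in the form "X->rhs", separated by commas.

  step 1 ⇒ step 2: BCCAC ⇒ C·AC·AC·B·AC
    A ↦ B
    B ↦ C
    C ↦ AC

A->B, B->C, C->AC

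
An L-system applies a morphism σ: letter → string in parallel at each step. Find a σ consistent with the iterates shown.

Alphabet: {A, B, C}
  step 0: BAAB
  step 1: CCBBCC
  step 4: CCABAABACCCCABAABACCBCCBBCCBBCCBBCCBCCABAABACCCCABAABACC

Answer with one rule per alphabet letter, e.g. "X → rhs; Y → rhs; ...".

A->B, B->CC, C->ABA

  step 0 ⇒ step 1: BAAB ⇒ CC·B·B·CC
    A ↦ B
    B ↦ CC
    C ↦ ABA  (constrained at step 1)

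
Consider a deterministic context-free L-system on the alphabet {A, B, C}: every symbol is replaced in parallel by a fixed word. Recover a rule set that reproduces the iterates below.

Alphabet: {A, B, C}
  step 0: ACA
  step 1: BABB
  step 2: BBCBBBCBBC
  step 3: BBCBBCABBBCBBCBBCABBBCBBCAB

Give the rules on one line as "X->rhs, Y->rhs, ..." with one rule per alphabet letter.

  step 2 ⇒ step 3: BBCBBBCBBC ⇒ BBC·BBC·AB·BBC·BBC·BBC·AB·BBC·BBC·AB
    B ↦ BBC
    C ↦ AB
  step 0 ⇒ step 1: ACA ⇒ B·AB·B
    A ↦ B

A->B, B->BBC, C->AB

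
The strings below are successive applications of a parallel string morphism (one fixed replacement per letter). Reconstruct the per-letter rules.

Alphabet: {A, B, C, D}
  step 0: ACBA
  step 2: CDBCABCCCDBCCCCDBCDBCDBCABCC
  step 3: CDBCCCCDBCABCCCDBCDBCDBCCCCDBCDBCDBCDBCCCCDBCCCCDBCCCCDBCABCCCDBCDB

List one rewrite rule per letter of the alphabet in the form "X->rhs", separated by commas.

  step 2 ⇒ step 3: CDBCABCCCDBCCCCDBCDBCDBCABCC ⇒ CDB·C·CC·CDB·CAB·CC·CDB·CDB·CDB·C·CC·CDB·CDB·CDB·CDB·C·CC·CDB·C·CC·CDB·C·CC·CDB·CAB·CC·CDB·CDB
    A ↦ CAB
    B ↦ CC
    C ↦ CDB
    D ↦ C

A->CAB, B->CC, C->CDB, D->C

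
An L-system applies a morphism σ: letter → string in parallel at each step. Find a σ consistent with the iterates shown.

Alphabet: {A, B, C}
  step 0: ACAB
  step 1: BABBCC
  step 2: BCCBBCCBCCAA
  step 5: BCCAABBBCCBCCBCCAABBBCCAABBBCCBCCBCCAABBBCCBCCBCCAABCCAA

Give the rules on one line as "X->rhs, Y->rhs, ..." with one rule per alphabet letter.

A->B, B->BCC, C->A

  step 1 ⇒ step 2: BABBCC ⇒ BCC·B·BCC·BCC·A·A
    A ↦ B
    B ↦ BCC
    C ↦ A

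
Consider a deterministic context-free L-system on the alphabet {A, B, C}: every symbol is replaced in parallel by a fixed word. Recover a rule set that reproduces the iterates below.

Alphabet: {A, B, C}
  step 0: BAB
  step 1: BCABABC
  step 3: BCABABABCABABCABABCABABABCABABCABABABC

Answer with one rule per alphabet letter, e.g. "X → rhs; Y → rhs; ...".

  step 0 ⇒ step 1: BAB ⇒ BC·ABA·BC
    A ↦ ABA
    B ↦ BC
    C ↦ AB  (constrained at step 1)

A->ABA, B->BC, C->AB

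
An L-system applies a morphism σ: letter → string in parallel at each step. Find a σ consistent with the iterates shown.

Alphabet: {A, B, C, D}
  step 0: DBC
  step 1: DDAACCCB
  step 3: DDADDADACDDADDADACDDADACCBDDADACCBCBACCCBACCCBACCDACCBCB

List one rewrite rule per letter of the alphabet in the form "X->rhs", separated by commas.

  step 0 ⇒ step 1: DBC ⇒ DDA·ACC·CB
    B ↦ ACC
    C ↦ CB
    D ↦ DDA
    A ↦ DAC  (constrained at step 1)

A->DAC, B->ACC, C->CB, D->DDA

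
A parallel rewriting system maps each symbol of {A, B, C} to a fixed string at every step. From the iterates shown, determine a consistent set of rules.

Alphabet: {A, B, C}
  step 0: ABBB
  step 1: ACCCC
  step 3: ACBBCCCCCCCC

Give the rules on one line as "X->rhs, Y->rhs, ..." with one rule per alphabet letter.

  step 0 ⇒ step 1: ABBB ⇒ AC·C·C·C
    A ↦ AC
    B ↦ C
    C ↦ BB  (constrained at step 1)

A->AC, B->C, C->BB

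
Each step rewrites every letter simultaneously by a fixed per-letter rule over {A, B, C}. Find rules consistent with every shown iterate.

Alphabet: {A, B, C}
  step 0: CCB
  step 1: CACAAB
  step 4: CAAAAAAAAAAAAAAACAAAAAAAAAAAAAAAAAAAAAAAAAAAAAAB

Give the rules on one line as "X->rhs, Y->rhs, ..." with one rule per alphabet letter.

A->AA, B->AB, C->CA

  step 0 ⇒ step 1: CCB ⇒ CA·CA·AB
    B ↦ AB
    C ↦ CA
    A ↦ AA  (constrained at step 1)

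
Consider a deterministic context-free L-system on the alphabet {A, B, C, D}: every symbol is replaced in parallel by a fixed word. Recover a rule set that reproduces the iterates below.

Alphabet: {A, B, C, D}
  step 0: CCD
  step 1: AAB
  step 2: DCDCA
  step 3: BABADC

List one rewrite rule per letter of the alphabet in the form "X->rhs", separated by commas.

  step 2 ⇒ step 3: DCDCA ⇒ B·A·B·A·DC
    A ↦ DC
    C ↦ A
    D ↦ B
  step 1 ⇒ step 2: AAB ⇒ DC·DC·A
    B ↦ A

A->DC, B->A, C->A, D->B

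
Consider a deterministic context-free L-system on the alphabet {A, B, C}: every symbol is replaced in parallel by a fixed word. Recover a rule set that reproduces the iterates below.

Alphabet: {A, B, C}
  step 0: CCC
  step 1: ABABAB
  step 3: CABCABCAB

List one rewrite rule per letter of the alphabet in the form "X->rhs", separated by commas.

A->B, B->C, C->AB

  step 0 ⇒ step 1: CCC ⇒ AB·AB·AB
    C ↦ AB
    A ↦ B  (constrained at step 1)
    B ↦ C  (constrained at step 1)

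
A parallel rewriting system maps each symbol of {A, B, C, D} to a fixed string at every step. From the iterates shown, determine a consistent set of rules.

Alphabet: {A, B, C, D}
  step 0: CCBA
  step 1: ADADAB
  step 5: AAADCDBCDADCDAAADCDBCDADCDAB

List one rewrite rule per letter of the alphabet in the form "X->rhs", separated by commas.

A->B, B->A, C->AD, D->CD

  step 0 ⇒ step 1: CCBA ⇒ AD·AD·A·B
    A ↦ B
    B ↦ A
    C ↦ AD
    D ↦ CD  (constrained at step 1)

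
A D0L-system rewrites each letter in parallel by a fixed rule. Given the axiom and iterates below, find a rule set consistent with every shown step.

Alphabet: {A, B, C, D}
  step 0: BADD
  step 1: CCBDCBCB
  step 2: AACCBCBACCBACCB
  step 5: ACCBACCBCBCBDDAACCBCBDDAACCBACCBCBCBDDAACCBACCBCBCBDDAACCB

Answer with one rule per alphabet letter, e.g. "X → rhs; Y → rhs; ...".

A->D, B->CCB, C->A, D->CB

  step 1 ⇒ step 2: CCBDCBCB ⇒ A·A·CCB·CB·A·CCB·A·CCB
    B ↦ CCB
    C ↦ A
    D ↦ CB
  step 0 ⇒ step 1: BADD ⇒ CCB·D·CB·CB
    A ↦ D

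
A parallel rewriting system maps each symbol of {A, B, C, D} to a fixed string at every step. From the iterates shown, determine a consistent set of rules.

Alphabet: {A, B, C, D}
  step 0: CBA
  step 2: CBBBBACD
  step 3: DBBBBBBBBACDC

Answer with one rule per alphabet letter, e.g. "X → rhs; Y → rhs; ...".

  step 2 ⇒ step 3: CBBBBACD ⇒ D·BB·BB·BB·BB·AC·D·C
    A ↦ AC
    B ↦ BB
    C ↦ D
    D ↦ C

A->AC, B->BB, C->D, D->C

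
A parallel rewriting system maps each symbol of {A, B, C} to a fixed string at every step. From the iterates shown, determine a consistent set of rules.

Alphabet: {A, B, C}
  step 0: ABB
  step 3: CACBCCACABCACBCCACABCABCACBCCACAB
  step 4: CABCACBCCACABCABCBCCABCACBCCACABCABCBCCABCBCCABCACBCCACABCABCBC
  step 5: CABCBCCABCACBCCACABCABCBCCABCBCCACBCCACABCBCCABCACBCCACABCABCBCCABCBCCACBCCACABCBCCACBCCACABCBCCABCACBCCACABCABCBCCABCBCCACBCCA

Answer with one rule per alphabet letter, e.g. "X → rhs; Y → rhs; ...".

A->B, B->CBC, C->CA

  step 4 ⇒ step 5: CABCACBCCACABCABCBCCABCACBCCACABCABCBCCABCBCCABCACBCCACABCABCBC ⇒ CA·B·CBC·CA·B·CA·CBC·CA·CA·B·CA·B·CBC·CA·B·CBC·CA·CBC·CA·CA·B·CBC·CA·B·CA·CBC·CA·CA·B·CA·B·CBC·CA·B·CBC·CA·CBC·CA·CA·B·CBC·CA·CBC·CA·CA·B·CBC·CA·B·CA·CBC·CA·CA·B·CA·B·CBC·CA·B·CBC·CA·CBC·CA
    A ↦ B
    B ↦ CBC
    C ↦ CA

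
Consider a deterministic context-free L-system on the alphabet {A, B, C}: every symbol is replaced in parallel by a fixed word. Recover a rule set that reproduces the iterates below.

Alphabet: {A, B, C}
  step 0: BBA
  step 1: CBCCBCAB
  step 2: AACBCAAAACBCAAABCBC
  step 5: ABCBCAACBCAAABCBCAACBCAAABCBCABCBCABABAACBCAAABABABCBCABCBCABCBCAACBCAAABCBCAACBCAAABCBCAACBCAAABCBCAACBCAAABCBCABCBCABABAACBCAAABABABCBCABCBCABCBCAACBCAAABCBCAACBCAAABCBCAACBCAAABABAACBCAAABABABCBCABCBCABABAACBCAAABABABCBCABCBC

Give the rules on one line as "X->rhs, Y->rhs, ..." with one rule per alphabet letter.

  step 1 ⇒ step 2: CBCCBCAB ⇒ AA·CBC·AA·AA·CBC·AA·AB·CBC
    A ↦ AB
    B ↦ CBC
    C ↦ AA

A->AB, B->CBC, C->AA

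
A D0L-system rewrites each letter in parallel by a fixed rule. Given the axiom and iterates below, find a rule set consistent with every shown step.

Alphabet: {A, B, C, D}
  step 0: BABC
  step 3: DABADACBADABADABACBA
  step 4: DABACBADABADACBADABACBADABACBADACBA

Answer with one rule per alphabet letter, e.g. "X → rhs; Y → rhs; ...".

  step 3 ⇒ step 4: DABADACBADABADABACBA ⇒ DA·BA·C·BA·DA·BA·DA·C·BA·DA·BA·C·BA·DA·BA·C·BA·DA·C·BA
    A ↦ BA
    B ↦ C
    C ↦ DA
    D ↦ DA

A->BA, B->C, C->DA, D->DA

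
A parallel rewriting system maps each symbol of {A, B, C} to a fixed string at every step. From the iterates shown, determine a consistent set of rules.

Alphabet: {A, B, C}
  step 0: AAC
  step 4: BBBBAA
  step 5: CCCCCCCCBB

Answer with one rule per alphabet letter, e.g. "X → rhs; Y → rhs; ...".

  step 4 ⇒ step 5: BBBBAA ⇒ CC·CC·CC·CC·B·B
    A ↦ B
    B ↦ CC
    C ↦ A  (constrained at step 0)

A->B, B->CC, C->A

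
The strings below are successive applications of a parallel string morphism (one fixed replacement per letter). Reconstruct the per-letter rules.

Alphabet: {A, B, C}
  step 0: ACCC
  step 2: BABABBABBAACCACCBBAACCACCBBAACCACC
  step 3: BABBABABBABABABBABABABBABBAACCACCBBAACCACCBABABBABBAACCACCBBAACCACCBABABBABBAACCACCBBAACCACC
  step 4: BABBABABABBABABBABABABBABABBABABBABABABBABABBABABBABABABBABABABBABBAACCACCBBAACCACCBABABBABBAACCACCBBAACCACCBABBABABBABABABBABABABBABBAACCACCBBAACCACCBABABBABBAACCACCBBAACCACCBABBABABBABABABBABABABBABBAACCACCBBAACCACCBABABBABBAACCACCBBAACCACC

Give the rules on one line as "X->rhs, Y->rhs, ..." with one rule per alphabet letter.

A->BBA, B->BA, C->ACC

  step 3 ⇒ step 4: BABBABABBABABABBABABABBABBAACCACCBBAACCACCBABABBABBAACCACCBBAACCACCBABABBABBAACCACCBBAACCACC ⇒ BA·BBA·BA·BA·BBA·BA·BBA·BA·BA·BBA·BA·BBA·BA·BBA·BA·BA·BBA·BA·BBA·BA·BBA·BA·BA·BBA·BA·BA·BBA·BBA·ACC·ACC·BBA·ACC·ACC·BA·BA·BBA·BBA·ACC·ACC·BBA·ACC·ACC·BA·BBA·BA·BBA·BA·BA·BBA·BA·BA·BBA·BBA·ACC·ACC·BBA·ACC·ACC·BA·BA·BBA·BBA·ACC·ACC·BBA·ACC·ACC·BA·BBA·BA·BBA·BA·BA·BBA·BA·BA·BBA·BBA·ACC·ACC·BBA·ACC·ACC·BA·BA·BBA·BBA·ACC·ACC·BBA·ACC·ACC
    A ↦ BBA
    B ↦ BA
    C ↦ ACC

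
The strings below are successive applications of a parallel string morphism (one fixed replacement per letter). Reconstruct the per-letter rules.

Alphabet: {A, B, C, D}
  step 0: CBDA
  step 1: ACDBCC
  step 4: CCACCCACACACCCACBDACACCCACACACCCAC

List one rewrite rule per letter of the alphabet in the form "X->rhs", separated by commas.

A->CC, B->D, C->AC, D->B

  step 0 ⇒ step 1: CBDA ⇒ AC·D·B·CC
    A ↦ CC
    B ↦ D
    C ↦ AC
    D ↦ B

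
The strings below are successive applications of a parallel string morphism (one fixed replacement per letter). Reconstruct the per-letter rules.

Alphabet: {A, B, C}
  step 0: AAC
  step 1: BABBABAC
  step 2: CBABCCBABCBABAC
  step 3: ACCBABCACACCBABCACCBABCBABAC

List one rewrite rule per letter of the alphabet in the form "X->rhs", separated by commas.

  step 2 ⇒ step 3: CBABCCBABCBABAC ⇒ AC·C·BAB·C·AC·AC·C·BAB·C·AC·C·BAB·C·BAB·AC
    A ↦ BAB
    B ↦ C
    C ↦ AC

A->BAB, B->C, C->AC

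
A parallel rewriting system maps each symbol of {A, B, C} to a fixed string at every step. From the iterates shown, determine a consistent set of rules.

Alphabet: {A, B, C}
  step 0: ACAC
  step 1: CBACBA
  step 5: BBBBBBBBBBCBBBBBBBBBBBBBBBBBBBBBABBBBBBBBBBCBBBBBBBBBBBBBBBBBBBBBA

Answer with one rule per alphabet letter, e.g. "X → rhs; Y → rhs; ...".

A->C, B->BB, C->BA

  step 0 ⇒ step 1: ACAC ⇒ C·BA·C·BA
    A ↦ C
    C ↦ BA
    B ↦ BB  (constrained at step 1)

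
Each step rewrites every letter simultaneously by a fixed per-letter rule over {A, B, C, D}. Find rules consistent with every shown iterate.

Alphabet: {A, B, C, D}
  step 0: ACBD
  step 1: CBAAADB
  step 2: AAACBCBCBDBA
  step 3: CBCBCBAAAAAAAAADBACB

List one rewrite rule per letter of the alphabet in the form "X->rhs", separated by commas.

A->CB, B->A, C->AA, D->DB

  step 2 ⇒ step 3: AAACBCBCBDBA ⇒ CB·CB·CB·AA·A·AA·A·AA·A·DB·A·CB
    A ↦ CB
    B ↦ A
    C ↦ AA
    D ↦ DB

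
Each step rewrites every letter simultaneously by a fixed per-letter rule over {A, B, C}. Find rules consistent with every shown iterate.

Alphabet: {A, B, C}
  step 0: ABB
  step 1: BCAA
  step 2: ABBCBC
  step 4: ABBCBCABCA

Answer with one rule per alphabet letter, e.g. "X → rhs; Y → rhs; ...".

A->BC, B->A, C->B

  step 1 ⇒ step 2: BCAA ⇒ A·B·BC·BC
    A ↦ BC
    B ↦ A
    C ↦ B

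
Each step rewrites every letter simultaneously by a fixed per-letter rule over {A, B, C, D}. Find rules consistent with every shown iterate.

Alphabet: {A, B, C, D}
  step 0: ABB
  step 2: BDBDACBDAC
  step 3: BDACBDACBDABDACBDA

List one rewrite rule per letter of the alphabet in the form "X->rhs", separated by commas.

  step 2 ⇒ step 3: BDBDACBDAC ⇒ BD·AC·BD·AC·B·DA·BD·AC·B·DA
    A ↦ B
    B ↦ BD
    C ↦ DA
    D ↦ AC

A->B, B->BD, C->DA, D->AC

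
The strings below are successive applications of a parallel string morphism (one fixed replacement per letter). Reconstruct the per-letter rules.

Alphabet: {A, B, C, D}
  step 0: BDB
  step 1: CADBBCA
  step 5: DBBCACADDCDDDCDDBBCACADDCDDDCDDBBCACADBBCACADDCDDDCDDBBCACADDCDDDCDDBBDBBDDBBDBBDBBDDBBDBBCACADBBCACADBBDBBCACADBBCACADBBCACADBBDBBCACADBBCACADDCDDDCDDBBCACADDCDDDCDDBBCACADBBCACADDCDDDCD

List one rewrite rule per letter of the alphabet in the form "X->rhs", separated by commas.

  step 0 ⇒ step 1: BDB ⇒ CA·DBB·CA
    B ↦ CA
    D ↦ DBB
    A ↦ DCD  (constrained at step 1)
    C ↦ D  (constrained at step 1)

A->DCD, B->CA, C->D, D->DBB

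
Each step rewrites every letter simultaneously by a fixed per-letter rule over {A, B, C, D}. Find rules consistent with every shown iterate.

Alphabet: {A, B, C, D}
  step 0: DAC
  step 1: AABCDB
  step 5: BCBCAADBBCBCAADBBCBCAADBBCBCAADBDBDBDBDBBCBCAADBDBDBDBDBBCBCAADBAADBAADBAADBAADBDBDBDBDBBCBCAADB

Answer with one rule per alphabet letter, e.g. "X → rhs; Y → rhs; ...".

A->BC, B->DB, C->DB, D->AA

  step 0 ⇒ step 1: DAC ⇒ AA·BC·DB
    A ↦ BC
    C ↦ DB
    D ↦ AA
    B ↦ DB  (constrained at step 1)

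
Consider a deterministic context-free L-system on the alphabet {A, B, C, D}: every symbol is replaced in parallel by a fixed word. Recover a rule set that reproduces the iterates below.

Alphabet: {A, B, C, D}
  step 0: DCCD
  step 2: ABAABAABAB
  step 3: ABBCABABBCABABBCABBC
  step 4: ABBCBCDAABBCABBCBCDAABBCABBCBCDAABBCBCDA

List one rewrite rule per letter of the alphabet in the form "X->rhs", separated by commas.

A->AB, B->BC, C->DA, D->A

  step 3 ⇒ step 4: ABBCABABBCABABBCABBC ⇒ AB·BC·BC·DA·AB·BC·AB·BC·BC·DA·AB·BC·AB·BC·BC·DA·AB·BC·BC·DA
    A ↦ AB
    B ↦ BC
    C ↦ DA
    D ↦ A  (constrained at step 0)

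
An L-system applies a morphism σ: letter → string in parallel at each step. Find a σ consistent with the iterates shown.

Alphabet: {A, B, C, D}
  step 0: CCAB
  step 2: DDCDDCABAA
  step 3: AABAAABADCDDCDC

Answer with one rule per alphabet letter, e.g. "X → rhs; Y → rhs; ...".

A->DC, B->D, C->BA, D->A

  step 2 ⇒ step 3: DDCDDCABAA ⇒ A·A·BA·A·A·BA·DC·D·DC·DC
    A ↦ DC
    B ↦ D
    C ↦ BA
    D ↦ A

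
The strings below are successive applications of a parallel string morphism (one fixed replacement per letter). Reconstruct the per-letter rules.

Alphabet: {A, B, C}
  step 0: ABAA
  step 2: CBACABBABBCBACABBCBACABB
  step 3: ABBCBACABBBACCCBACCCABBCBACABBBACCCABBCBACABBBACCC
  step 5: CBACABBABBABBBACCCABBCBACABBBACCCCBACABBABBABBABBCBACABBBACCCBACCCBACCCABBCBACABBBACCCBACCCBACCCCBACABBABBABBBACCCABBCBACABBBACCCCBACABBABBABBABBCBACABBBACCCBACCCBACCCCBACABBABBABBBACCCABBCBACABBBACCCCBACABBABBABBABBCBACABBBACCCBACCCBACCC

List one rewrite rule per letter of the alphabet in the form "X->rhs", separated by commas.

  step 2 ⇒ step 3: CBACABBABBCBACABBCBACABB ⇒ ABB·C·BAC·ABB·BAC·C·C·BAC·C·C·ABB·C·BAC·ABB·BAC·C·C·ABB·C·BAC·ABB·BAC·C·C
    A ↦ BAC
    B ↦ C
    C ↦ ABB

A->BAC, B->C, C->ABB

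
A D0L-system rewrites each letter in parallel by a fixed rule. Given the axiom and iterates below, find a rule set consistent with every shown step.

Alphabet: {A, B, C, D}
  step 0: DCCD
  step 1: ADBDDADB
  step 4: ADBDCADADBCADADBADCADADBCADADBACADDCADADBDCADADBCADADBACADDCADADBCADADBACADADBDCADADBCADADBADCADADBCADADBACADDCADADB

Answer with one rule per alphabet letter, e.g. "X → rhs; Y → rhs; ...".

  step 0 ⇒ step 1: DCCD ⇒ ADB·D·D·ADB
    C ↦ D
    D ↦ ADB
    A ↦ CAD  (constrained at step 1)
    B ↦ A  (constrained at step 1)

A->CAD, B->A, C->D, D->ADB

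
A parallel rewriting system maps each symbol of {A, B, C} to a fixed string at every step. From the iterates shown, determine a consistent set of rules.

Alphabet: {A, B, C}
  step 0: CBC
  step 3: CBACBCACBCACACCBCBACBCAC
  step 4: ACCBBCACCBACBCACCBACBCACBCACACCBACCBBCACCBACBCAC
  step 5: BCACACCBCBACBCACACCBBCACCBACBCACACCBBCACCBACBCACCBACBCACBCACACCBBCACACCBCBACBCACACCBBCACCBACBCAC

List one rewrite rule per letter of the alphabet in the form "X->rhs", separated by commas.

  step 4 ⇒ step 5: ACCBBCACCBACBCACCBACBCACBCACACCBACCBBCACCBACBCAC ⇒ BC·AC·AC·CB·CB·AC·BC·AC·AC·CB·BC·AC·CB·AC·BC·AC·AC·CB·BC·AC·CB·AC·BC·AC·CB·AC·BC·AC·BC·AC·AC·CB·BC·AC·AC·CB·CB·AC·BC·AC·AC·CB·BC·AC·CB·AC·BC·AC
    A ↦ BC
    B ↦ CB
    C ↦ AC

A->BC, B->CB, C->AC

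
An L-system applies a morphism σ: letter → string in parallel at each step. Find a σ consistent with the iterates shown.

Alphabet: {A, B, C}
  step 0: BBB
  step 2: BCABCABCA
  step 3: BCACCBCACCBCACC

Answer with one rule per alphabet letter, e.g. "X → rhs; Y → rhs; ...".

A->CC, B->BC, C->A

  step 2 ⇒ step 3: BCABCABCA ⇒ BC·A·CC·BC·A·CC·BC·A·CC
    A ↦ CC
    B ↦ BC
    C ↦ A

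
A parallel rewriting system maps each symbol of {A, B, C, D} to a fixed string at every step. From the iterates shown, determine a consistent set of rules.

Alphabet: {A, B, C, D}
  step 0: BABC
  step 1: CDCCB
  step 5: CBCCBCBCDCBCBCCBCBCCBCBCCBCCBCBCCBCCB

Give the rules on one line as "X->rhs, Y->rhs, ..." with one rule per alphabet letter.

  step 0 ⇒ step 1: BABC ⇒ C·D·C·CB
    A ↦ D
    B ↦ C
    C ↦ CB
    D ↦ AC  (constrained at step 1)

A->D, B->C, C->CB, D->AC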